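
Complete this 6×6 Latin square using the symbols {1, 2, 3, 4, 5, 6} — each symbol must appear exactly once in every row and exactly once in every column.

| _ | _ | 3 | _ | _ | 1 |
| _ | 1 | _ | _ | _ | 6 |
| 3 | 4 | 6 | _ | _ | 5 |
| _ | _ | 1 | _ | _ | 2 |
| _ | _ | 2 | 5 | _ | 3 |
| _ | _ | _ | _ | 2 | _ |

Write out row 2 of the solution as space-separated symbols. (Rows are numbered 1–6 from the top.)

2 1 4 3 5 6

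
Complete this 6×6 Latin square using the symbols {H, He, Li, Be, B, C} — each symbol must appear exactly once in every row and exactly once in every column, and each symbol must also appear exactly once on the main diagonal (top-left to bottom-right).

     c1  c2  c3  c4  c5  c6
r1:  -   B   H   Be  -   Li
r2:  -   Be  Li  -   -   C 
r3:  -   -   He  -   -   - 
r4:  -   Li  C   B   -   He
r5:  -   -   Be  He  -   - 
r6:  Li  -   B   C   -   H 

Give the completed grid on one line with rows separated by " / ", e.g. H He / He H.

row 1 has {H,Li,Be,B}; column 1 has {Li}; the diagonal has {H,He,Be,B} — only C is left for (r1,c1).
row 1 has {H,Li,Be,B,C}; column 5 is empty so far — only He is left for (r1,c5).
row 2 has {Li,Be,C}; column 4 has {He,Be,B,C} — only H is left for (r2,c4).
row 2 has {H,Li,Be,C}; column 5 has {He} — only B is left for (r2,c5).
row 3 has {He}; column 4 has {H,He,Be,B,C} — only Li is left for (r3,c4).
row 5 has {He,Be}; column 5 has {He,B}; the diagonal has {H,He,Be,B,C} — only Li is left for (r5,c5).
row 5 has {He,Li,Be}; column 6 has {H,He,Li,C} — only B is left for (r5,c6).
row 6 has {H,Li,B,C}; column 2 has {Li,Be,B} — only He is left for (r6,c2).
row 6 has {H,He,Li,B,C}; column 5 has {He,Li,B} — only Be is left for (r6,c5).
row 2 has {H,Li,Be,B,C}; column 1 has {Li,C} — only He is left for (r2,c1).
row 3 has {He,Li}; column 6 has {H,He,Li,B,C} — only Be is left for (r3,c6).
row 4 has {He,Li,B,C}; column 5 has {He,Li,Be,B} — only H is left for (r4,c5).
row 5 has {He,Li,Be,B}; column 1 has {He,Li,C} — only H is left for (r5,c1).
row 5 has {H,He,Li,Be,B}; column 2 has {He,Li,Be,B} — only C is left for (r5,c2).
row 3 has {He,Li,Be}; column 1 has {H,He,Li,C} — only B is left for (r3,c1).
row 3 has {He,Li,Be,B}; column 2 has {He,Li,Be,B,C} — only H is left for (r3,c2).
row 3 has {H,He,Li,Be,B}; column 5 has {H,He,Li,Be,B} — only C is left for (r3,c5).
row 4 has {H,He,Li,B,C}; column 1 has {H,He,Li,B,C} — only Be is left for (r4,c1).

C B H Be He Li / He Be Li H B C / B H He Li C Be / Be Li C B H He / H C Be He Li B / Li He B C Be H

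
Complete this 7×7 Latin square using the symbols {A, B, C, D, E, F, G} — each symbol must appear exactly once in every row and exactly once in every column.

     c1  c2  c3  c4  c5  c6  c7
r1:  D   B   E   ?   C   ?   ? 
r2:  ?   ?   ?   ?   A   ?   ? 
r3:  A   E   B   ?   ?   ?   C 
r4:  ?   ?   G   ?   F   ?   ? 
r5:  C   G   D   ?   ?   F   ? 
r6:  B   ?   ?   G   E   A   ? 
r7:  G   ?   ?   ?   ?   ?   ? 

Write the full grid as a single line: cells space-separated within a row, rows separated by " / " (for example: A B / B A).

D B E A C G F / F D C B A E G / A E B F G D C / E A G D F C B / C G D E B F A / B C F G E A D / G F A C D B E

At row 1, column 6: row 1 has {B,C,D,E}; column 6 has {A,F}; that leaves G.
At row 3, column 6: row 3 has {A,B,C,E}; column 6 has {A,F,G}; that leaves D.
At row 4, column 1: row 4 has {F,G}; column 1 has {A,B,C,D,G}; that leaves E.
At row 5, column 5: row 5 has {C,D,F,G}; column 5 has {A,C,E,F}; that leaves B.
At row 7, column 5: row 7 has {G}; column 5 has {A,B,C,E,F}; that leaves D.
At row 2, column 1: row 2 has {A}; column 1 has {A,B,C,D,E,G}; that leaves F.
At row 2, column 3: row 2 has {A,F}; column 3 has {B,D,E,G}; that leaves C.
At row 3, column 4: row 3 has {A,B,C,D,E}; column 4 has {G}; that leaves F.
At row 3, column 5: row 3 has {A,B,C,D,E,F}; column 5 has {A,B,C,D,E,F}; that leaves G.
At row 6, column 3: row 6 has {A,B,E,G}; column 3 has {B,C,D,E,G}; that leaves F.
At row 6, column 7: row 6 has {A,B,E,F,G}; column 7 has {C}; that leaves D.
At row 7, column 3: row 7 has {D,G}; column 3 has {B,C,D,E,F,G}; that leaves A.
At row 1, column 4: row 1 has {B,C,D,E,G}; column 4 has {F,G}; that leaves A.
At row 1, column 7: row 1 has {A,B,C,D,E,G}; column 7 has {C,D}; that leaves F.
At row 2, column 2: row 2 has {A,C,F}; column 2 has {B,E,G}; that leaves D.
At row 5, column 4: row 5 has {B,C,D,F,G}; column 4 has {A,F,G}; that leaves E.
At row 5, column 7: row 5 has {B,C,D,E,F,G}; column 7 has {C,D,F}; that leaves A.
At row 6, column 2: row 6 has {A,B,D,E,F,G}; column 2 has {B,D,E,G}; that leaves C.
At row 7, column 2: row 7 has {A,D,G}; column 2 has {B,C,D,E,G}; that leaves F.
At row 2, column 4: row 2 has {A,C,D,F}; column 4 has {A,E,F,G}; that leaves B.
At row 2, column 6: row 2 has {A,B,C,D,F}; column 6 has {A,D,F,G}; that leaves E.
At row 2, column 7: row 2 has {A,B,C,D,E,F}; column 7 has {A,C,D,F}; that leaves G.
At row 4, column 2: row 4 has {E,F,G}; column 2 has {B,C,D,E,F,G}; that leaves A.
At row 4, column 7: row 4 has {A,E,F,G}; column 7 has {A,C,D,F,G}; that leaves B.
At row 7, column 4: row 7 has {A,D,F,G}; column 4 has {A,B,E,F,G}; that leaves C.
At row 7, column 6: row 7 has {A,C,D,F,G}; column 6 has {A,D,E,F,G}; that leaves B.
At row 7, column 7: row 7 has {A,B,C,D,F,G}; column 7 has {A,B,C,D,F,G}; that leaves E.
At row 4, column 4: row 4 has {A,B,E,F,G}; column 4 has {A,B,C,E,F,G}; that leaves D.
At row 4, column 6: row 4 has {A,B,D,E,F,G}; column 6 has {A,B,D,E,F,G}; that leaves C.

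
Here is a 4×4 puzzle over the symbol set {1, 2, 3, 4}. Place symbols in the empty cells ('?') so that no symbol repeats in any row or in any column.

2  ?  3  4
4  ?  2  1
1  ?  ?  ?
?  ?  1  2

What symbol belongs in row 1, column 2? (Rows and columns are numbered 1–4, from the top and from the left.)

(r1,c2) = 1

1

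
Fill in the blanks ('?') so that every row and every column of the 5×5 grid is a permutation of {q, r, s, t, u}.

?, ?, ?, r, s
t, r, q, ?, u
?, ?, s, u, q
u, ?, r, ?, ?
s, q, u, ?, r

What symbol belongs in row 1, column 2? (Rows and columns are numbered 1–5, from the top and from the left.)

u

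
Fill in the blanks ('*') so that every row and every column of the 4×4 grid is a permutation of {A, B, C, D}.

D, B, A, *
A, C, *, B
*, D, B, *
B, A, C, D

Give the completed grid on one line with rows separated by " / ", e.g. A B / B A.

D B A C / A C D B / C D B A / B A C D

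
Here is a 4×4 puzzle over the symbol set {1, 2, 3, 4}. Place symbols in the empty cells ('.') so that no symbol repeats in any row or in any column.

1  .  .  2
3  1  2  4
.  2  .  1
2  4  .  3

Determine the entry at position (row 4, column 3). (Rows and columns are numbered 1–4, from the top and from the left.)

(r1,c2) = 3
(r1,c3) = 4
(r3,c1) = 4
(r3,c3) = 3
(r4,c3) = 1

1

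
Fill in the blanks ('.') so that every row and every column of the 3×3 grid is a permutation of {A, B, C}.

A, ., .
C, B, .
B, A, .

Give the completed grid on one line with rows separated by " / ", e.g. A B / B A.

(r1,c2): row 1 has {A}; column 2 has {A,B}, so it must be C.
(r1,c3): row 1 has {A,C}; column 3 is empty so far, so it must be B.
(r2,c3): row 2 has {B,C}; column 3 has {B}, so it must be A.
(r3,c3): row 3 has {A,B}; column 3 has {A,B}, so it must be C.

A C B / C B A / B A C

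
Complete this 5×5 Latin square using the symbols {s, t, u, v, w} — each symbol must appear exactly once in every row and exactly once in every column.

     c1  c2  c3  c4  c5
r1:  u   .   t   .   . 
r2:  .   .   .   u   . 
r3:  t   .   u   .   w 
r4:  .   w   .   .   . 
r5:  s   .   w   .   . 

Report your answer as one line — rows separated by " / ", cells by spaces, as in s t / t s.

u s t w v / w t v u s / t v u s w / v w s t u / s u w v t

(r4,c1) = v
(r4,c3) = s
(r4,c4) = t
(r4,c5) = u
(r5,c4) = v
(r5,c5) = t
(r2,c1) = w
(r2,c3) = v
(r2,c5) = s
(r3,c4) = s
(r5,c2) = u
(r1,c4) = w
(r1,c5) = v
(r2,c2) = t
(r3,c2) = v
(r1,c2) = s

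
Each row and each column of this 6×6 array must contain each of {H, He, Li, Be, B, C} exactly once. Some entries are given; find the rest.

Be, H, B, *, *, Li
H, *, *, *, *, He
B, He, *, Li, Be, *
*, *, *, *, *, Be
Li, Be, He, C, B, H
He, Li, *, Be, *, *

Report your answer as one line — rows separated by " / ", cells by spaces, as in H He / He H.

Cell (r1,c4): row 1 has {H,Li,Be,B}; column 4 has {Li,Be,C} → He.
Cell (r1,c5): row 1 has {H,He,Li,Be,B}; column 5 has {Be,B} → C.
Cell (r2,c4): row 2 has {H,He}; column 4 has {He,Li,Be,C} → B.
Cell (r2,c5): row 2 has {H,He,B}; column 5 has {Be,B,C} → Li.
Cell (r3,c6): row 3 has {He,Li,Be,B}; column 6 has {H,He,Li,Be} → C.
Cell (r4,c1): row 4 has {Be}; column 1 has {H,He,Li,Be,B} → C.
Cell (r4,c2): row 4 has {Be,C}; column 2 has {H,He,Li,Be} → B.
Cell (r4,c4): row 4 has {Be,B,C}; column 4 has {He,Li,Be,B,C} → H.
Cell (r4,c5): row 4 has {H,Be,B,C}; column 5 has {Li,Be,B,C} → He.
Cell (r6,c5): row 6 has {He,Li,Be}; column 5 has {He,Li,Be,B,C} → H.
Cell (r6,c6): row 6 has {H,He,Li,Be}; column 6 has {H,He,Li,Be,C} → B.
Cell (r2,c2): row 2 has {H,He,Li,B}; column 2 has {H,He,Li,Be,B} → C.
Cell (r2,c3): row 2 has {H,He,Li,B,C}; column 3 has {He,B} → Be.
Cell (r3,c3): row 3 has {He,Li,Be,B,C}; column 3 has {He,Be,B} → H.
Cell (r4,c3): row 4 has {H,He,Be,B,C}; column 3 has {H,He,Be,B} → Li.
Cell (r6,c3): row 6 has {H,He,Li,Be,B}; column 3 has {H,He,Li,Be,B} → C.

Be H B He C Li / H C Be B Li He / B He H Li Be C / C B Li H He Be / Li Be He C B H / He Li C Be H B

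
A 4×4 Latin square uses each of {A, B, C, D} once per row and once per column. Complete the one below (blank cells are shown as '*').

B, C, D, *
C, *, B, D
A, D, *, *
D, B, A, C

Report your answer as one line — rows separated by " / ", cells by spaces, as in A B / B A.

row 1 has {B,C,D}; column 4 has {C,D} — only A is left for (r1,c4).
row 2 has {B,C,D}; column 2 has {B,C,D} — only A is left for (r2,c2).
row 3 has {A,D}; column 3 has {A,B,D} — only C is left for (r3,c3).
row 3 has {A,C,D}; column 4 has {A,C,D} — only B is left for (r3,c4).

B C D A / C A B D / A D C B / D B A C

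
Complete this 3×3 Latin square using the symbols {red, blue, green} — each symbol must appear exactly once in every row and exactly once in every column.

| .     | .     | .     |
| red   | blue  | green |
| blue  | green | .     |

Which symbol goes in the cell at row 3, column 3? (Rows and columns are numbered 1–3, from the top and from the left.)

row 1 is empty so far; column 1 has {red,blue} — only green is left for (r1,c1).
row 1 has {green}; column 2 has {blue,green} — only red is left for (r1,c2).
row 1 has {red,green}; column 3 has {green} — only blue is left for (r1,c3).
row 3 has {blue,green}; column 3 has {blue,green} — only red is left for (r3,c3).

red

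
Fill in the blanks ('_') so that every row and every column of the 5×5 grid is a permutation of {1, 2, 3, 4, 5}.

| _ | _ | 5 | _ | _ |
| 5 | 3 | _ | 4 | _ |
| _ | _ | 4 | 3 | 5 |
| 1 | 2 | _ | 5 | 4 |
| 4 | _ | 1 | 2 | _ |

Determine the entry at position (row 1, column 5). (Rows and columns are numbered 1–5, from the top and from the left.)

2

(r1,c4): row 1 has {5}; column 4 has {2,3,4,5}, so it must be 1.
(r2,c3): row 2 has {3,4,5}; column 3 has {1,4,5}, so it must be 2.
(r2,c5): row 2 has {2,3,4,5}; column 5 has {4,5}, so it must be 1.
(r3,c1): row 3 has {3,4,5}; column 1 has {1,4,5}, so it must be 2.
(r3,c2): row 3 has {2,3,4,5}; column 2 has {2,3}, so it must be 1.
(r4,c3): row 4 has {1,2,4,5}; column 3 has {1,2,4,5}, so it must be 3.
(r5,c2): row 5 has {1,2,4}; column 2 has {1,2,3}, so it must be 5.
(r5,c5): row 5 has {1,2,4,5}; column 5 has {1,4,5}, so it must be 3.
(r1,c1): row 1 has {1,5}; column 1 has {1,2,4,5}, so it must be 3.
(r1,c2): row 1 has {1,3,5}; column 2 has {1,2,3,5}, so it must be 4.
(r1,c5): row 1 has {1,3,4,5}; column 5 has {1,3,4,5}, so it must be 2.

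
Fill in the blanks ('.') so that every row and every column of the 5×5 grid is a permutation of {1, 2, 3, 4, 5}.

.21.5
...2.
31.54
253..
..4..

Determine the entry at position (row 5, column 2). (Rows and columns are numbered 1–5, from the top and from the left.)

3

(r1,c1) = 4
(r1,c4) = 3
(r2,c3) = 5
(r3,c3) = 2
(r4,c5) = 1
(r5,c2) = 3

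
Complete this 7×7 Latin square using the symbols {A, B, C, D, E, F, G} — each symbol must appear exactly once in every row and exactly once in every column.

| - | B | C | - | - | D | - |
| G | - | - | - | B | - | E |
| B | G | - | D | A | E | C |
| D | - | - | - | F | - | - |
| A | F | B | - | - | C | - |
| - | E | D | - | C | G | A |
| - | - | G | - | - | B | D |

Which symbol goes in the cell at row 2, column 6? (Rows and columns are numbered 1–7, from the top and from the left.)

F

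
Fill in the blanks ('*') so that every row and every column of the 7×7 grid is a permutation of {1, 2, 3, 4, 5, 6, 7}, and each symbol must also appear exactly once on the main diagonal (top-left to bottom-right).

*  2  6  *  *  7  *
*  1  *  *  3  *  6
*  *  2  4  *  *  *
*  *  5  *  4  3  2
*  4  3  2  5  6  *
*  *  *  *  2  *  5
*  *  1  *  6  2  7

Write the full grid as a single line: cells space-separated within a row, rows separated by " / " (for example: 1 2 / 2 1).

(r1,c5) = 1
(r3,c5) = 7
(r4,c4) = 6
(r5,c7) = 1
(r6,c6) = 4
(r1,c1) = 3
(r1,c4) = 5
(r1,c7) = 4
(r2,c4) = 7
(r2,c6) = 5
(r3,c6) = 1
(r3,c7) = 3
(r4,c2) = 7
(r5,c1) = 7
(r6,c3) = 7
(r7,c4) = 3
(r2,c3) = 4
(r4,c1) = 1
(r6,c1) = 6
(r6,c2) = 3
(r6,c4) = 1
(r7,c2) = 5
(r2,c1) = 2
(r3,c1) = 5
(r3,c2) = 6
(r7,c1) = 4

3 2 6 5 1 7 4 / 2 1 4 7 3 5 6 / 5 6 2 4 7 1 3 / 1 7 5 6 4 3 2 / 7 4 3 2 5 6 1 / 6 3 7 1 2 4 5 / 4 5 1 3 6 2 7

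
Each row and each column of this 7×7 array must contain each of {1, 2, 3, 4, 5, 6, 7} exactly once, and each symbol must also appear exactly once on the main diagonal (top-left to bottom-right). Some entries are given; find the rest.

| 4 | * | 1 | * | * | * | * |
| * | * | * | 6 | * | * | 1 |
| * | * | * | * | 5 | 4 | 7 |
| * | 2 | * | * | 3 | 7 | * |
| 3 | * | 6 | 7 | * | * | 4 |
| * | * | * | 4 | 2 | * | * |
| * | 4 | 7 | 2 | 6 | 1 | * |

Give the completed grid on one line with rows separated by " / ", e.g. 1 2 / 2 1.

4 6 1 3 7 5 2 / 2 7 5 6 4 3 1 / 6 3 2 1 5 4 7 / 1 2 4 5 3 7 6 / 3 5 6 7 1 2 4 / 7 1 3 4 2 6 5 / 5 4 7 2 6 1 3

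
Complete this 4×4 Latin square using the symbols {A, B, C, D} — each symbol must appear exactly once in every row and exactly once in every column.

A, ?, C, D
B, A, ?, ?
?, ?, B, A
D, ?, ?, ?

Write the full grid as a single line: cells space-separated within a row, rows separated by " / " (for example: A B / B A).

A B C D / B A D C / C D B A / D C A B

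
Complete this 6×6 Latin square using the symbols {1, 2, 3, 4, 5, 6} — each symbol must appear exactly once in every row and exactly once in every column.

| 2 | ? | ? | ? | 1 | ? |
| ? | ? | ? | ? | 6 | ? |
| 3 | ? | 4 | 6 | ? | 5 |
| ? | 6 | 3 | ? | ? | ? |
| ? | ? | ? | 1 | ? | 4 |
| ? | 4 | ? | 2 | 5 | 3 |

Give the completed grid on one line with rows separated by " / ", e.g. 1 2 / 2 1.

2 3 5 4 1 6 / 4 5 2 3 6 1 / 3 1 4 6 2 5 / 1 6 3 5 4 2 / 5 2 6 1 3 4 / 6 4 1 2 5 3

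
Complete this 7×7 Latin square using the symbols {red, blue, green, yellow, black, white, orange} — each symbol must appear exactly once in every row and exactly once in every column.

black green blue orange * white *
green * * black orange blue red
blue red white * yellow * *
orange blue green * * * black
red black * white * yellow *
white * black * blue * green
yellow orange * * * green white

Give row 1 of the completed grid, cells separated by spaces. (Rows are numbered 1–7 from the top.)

black green blue orange red white yellow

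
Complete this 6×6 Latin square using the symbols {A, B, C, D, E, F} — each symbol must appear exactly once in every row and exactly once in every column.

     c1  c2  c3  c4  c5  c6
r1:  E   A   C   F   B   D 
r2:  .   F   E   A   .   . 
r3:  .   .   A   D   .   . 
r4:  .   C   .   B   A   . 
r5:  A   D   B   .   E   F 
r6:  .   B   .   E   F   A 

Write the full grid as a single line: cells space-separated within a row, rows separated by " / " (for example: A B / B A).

E A C F B D / B F E A D C / F E A D C B / D C F B A E / A D B C E F / C B D E F A

(r3,c2) = E
(r3,c5) = C
(r3,c6) = B
(r4,c6) = E
(r5,c4) = C
(r6,c3) = D
(r2,c5) = D
(r2,c6) = C
(r3,c1) = F
(r4,c1) = D
(r4,c3) = F
(r6,c1) = C
(r2,c1) = B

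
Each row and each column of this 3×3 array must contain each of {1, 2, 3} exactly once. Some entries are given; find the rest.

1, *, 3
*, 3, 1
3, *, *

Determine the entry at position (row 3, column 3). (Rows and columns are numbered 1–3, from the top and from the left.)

(r1,c2) = 2
(r2,c1) = 2
(r3,c2) = 1
(r3,c3) = 2

2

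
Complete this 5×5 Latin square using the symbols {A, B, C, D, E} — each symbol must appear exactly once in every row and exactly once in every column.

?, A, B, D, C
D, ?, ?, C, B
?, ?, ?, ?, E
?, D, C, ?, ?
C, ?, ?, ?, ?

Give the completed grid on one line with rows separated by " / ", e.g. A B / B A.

(r1,c1) = E
(r2,c2) = E
(r2,c3) = A
(r3,c3) = D
(r4,c5) = A
(r5,c2) = B
(r5,c3) = E
(r5,c4) = A
(r5,c5) = D
(r3,c2) = C
(r3,c4) = B
(r4,c1) = B
(r4,c4) = E
(r3,c1) = A

E A B D C / D E A C B / A C D B E / B D C E A / C B E A D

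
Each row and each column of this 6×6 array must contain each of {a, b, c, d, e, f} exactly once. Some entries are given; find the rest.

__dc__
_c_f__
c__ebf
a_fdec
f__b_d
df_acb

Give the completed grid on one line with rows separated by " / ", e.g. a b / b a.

b a d c f e / e c b f d a / c d a e b f / a b f d e c / f e c b a d / d f e a c b

row 3 has {b,c,e,f}; column 3 has {d,f} — only a is left for (r3,c3).
row 4 has {a,c,d,e,f}; column 2 has {c,f} — only b is left for (r4,c2).
row 5 has {b,d,f}; column 5 has {b,c,e} — only a is left for (r5,c5).
row 6 has {a,b,c,d,f}; column 3 has {a,d,f} — only e is left for (r6,c3).
row 1 has {c,d}; column 5 has {a,b,c,e} — only f is left for (r1,c5).
row 2 has {c,f}; column 3 has {a,d,e,f} — only b is left for (r2,c3).
row 2 has {b,c,f}; column 5 has {a,b,c,e,f} — only d is left for (r2,c5).
row 3 has {a,b,c,e,f}; column 2 has {b,c,f} — only d is left for (r3,c2).
row 5 has {a,b,d,f}; column 2 has {b,c,d,f} — only e is left for (r5,c2).
row 5 has {a,b,d,e,f}; column 3 has {a,b,d,e,f} — only c is left for (r5,c3).
row 1 has {c,d,f}; column 2 has {b,c,d,e,f} — only a is left for (r1,c2).
row 1 has {a,c,d,f}; column 6 has {b,c,d,f} — only e is left for (r1,c6).
row 2 has {b,c,d,f}; column 1 has {a,c,d,f} — only e is left for (r2,c1).
row 2 has {b,c,d,e,f}; column 6 has {b,c,d,e,f} — only a is left for (r2,c6).
row 1 has {a,c,d,e,f}; column 1 has {a,c,d,e,f} — only b is left for (r1,c1).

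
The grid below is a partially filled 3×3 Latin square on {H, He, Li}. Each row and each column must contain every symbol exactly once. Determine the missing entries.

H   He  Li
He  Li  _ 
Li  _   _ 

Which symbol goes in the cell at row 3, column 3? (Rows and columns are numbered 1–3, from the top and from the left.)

He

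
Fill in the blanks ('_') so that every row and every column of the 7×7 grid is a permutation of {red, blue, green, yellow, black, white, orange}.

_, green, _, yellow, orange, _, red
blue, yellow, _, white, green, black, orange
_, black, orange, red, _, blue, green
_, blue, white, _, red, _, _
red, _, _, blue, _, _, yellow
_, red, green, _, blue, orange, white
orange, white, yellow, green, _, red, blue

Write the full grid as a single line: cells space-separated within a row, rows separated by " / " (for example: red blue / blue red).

(r1,c6) = white
(r2,c3) = red
(r4,c7) = black
(r5,c2) = orange
(r5,c3) = black
(r5,c5) = white
(r5,c6) = green
(r6,c4) = black
(r7,c5) = black
(r1,c1) = black
(r1,c3) = blue
(r3,c5) = yellow
(r4,c4) = orange
(r4,c6) = yellow
(r6,c1) = yellow
(r3,c1) = white
(r4,c1) = green

black green blue yellow orange white red / blue yellow red white green black orange / white black orange red yellow blue green / green blue white orange red yellow black / red orange black blue white green yellow / yellow red green black blue orange white / orange white yellow green black red blue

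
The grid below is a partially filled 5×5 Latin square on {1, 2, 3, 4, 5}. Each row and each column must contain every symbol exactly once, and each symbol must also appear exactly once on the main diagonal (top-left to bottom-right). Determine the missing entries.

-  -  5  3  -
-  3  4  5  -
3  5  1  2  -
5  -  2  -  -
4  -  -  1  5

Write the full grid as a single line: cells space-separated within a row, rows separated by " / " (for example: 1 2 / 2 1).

(r1,c1) = 2
(r2,c1) = 1
(r2,c5) = 2
(r3,c5) = 4
(r4,c4) = 4
(r5,c2) = 2
(r5,c3) = 3
(r1,c5) = 1
(r4,c2) = 1
(r4,c5) = 3
(r1,c2) = 4

2 4 5 3 1 / 1 3 4 5 2 / 3 5 1 2 4 / 5 1 2 4 3 / 4 2 3 1 5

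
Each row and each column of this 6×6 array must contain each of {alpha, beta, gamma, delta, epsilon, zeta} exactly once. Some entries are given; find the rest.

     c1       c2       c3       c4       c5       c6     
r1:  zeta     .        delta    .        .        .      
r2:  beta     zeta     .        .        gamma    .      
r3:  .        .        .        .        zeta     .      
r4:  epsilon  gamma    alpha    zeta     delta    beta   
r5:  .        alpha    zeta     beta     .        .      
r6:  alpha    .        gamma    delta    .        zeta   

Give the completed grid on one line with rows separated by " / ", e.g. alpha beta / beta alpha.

zeta beta delta gamma alpha epsilon / beta zeta epsilon alpha gamma delta / gamma delta beta epsilon zeta alpha / epsilon gamma alpha zeta delta beta / delta alpha zeta beta epsilon gamma / alpha epsilon gamma delta beta zeta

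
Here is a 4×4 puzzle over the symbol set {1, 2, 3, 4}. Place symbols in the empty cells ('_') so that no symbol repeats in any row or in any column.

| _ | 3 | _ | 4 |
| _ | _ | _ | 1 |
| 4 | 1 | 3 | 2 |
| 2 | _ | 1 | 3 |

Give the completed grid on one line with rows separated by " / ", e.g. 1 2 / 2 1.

1 3 2 4 / 3 2 4 1 / 4 1 3 2 / 2 4 1 3

At row 1, column 1: row 1 has {3,4}; column 1 has {2,4}; that leaves 1.
At row 1, column 3: row 1 has {1,3,4}; column 3 has {1,3}; that leaves 2.
At row 2, column 1: row 2 has {1}; column 1 has {1,2,4}; that leaves 3.
At row 2, column 3: row 2 has {1,3}; column 3 has {1,2,3}; that leaves 4.
At row 4, column 2: row 4 has {1,2,3}; column 2 has {1,3}; that leaves 4.
At row 2, column 2: row 2 has {1,3,4}; column 2 has {1,3,4}; that leaves 2.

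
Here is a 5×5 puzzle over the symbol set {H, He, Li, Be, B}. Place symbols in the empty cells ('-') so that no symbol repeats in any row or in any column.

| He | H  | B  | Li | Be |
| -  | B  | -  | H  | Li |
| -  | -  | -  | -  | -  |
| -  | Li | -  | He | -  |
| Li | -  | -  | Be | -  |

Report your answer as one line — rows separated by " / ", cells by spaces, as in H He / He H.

At row 2, column 1: row 2 has {H,Li,B}; column 1 has {He,Li}; that leaves Be.
At row 2, column 3: row 2 has {H,Li,Be,B}; column 3 has {B}; that leaves He.
At row 3, column 4: row 3 is empty so far; column 4 has {H,He,Li,Be}; that leaves B.
At row 5, column 2: row 5 has {Li,Be}; column 2 has {H,Li,B}; that leaves He.
At row 5, column 3: row 5 has {He,Li,Be}; column 3 has {He,B}; that leaves H.
At row 5, column 5: row 5 has {H,He,Li,Be}; column 5 has {Li,Be}; that leaves B.
At row 3, column 1: row 3 has {B}; column 1 has {He,Li,Be}; that leaves H.
At row 3, column 2: row 3 has {H,B}; column 2 has {H,He,Li,B}; that leaves Be.
At row 3, column 3: row 3 has {H,Be,B}; column 3 has {H,He,B}; that leaves Li.
At row 3, column 5: row 3 has {H,Li,Be,B}; column 5 has {Li,Be,B}; that leaves He.
At row 4, column 1: row 4 has {He,Li}; column 1 has {H,He,Li,Be}; that leaves B.
At row 4, column 3: row 4 has {He,Li,B}; column 3 has {H,He,Li,B}; that leaves Be.
At row 4, column 5: row 4 has {He,Li,Be,B}; column 5 has {He,Li,Be,B}; that leaves H.

He H B Li Be / Be B He H Li / H Be Li B He / B Li Be He H / Li He H Be B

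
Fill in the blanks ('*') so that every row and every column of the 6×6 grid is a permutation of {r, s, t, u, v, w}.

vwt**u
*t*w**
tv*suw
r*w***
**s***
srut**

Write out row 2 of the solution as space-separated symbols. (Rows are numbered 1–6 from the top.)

u t v w r s

(r1,c4) = r
(r1,c5) = s
(r2,c1) = u
(r3,c3) = r
(r5,c1) = w
(r5,c2) = u
(r5,c4) = v
(r6,c6) = v
(r2,c3) = v
(r2,c5) = r
(r2,c6) = s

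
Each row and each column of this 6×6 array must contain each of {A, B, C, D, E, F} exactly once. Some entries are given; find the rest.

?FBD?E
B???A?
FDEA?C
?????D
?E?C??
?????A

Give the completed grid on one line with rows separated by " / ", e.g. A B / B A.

A F B D C E / B C D E A F / F D E A B C / C A F B E D / D E A C F B / E B C F D A

(r1,c5) = C
(r2,c2) = C
(r2,c6) = F
(r3,c5) = B
(r5,c6) = B
(r6,c2) = B
(r1,c1) = A
(r2,c3) = D
(r2,c4) = E
(r4,c2) = A
(r5,c1) = D
(r5,c5) = F
(r6,c4) = F
(r4,c4) = B
(r4,c5) = E
(r5,c3) = A
(r6,c3) = C
(r6,c5) = D
(r4,c1) = C
(r4,c3) = F
(r6,c1) = E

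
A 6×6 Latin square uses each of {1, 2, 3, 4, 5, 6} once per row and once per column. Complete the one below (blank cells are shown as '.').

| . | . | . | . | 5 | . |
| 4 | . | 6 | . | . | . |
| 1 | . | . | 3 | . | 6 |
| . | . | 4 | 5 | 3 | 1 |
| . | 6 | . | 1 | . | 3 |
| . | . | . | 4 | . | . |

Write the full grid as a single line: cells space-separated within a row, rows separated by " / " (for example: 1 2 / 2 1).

2 1 3 6 5 4 / 4 3 6 2 1 5 / 1 4 5 3 2 6 / 6 2 4 5 3 1 / 5 6 2 1 4 3 / 3 5 1 4 6 2

(r2,c4) = 2
(r2,c5) = 1
(r2,c6) = 5
(r4,c2) = 2
(r6,c6) = 2
(r1,c4) = 6
(r1,c6) = 4
(r2,c2) = 3
(r4,c1) = 6
(r6,c5) = 6
(r1,c2) = 1
(r6,c2) = 5
(r3,c2) = 4
(r3,c5) = 2
(r5,c5) = 4
(r6,c1) = 3
(r6,c3) = 1
(r1,c1) = 2
(r1,c3) = 3
(r3,c3) = 5
(r5,c1) = 5
(r5,c3) = 2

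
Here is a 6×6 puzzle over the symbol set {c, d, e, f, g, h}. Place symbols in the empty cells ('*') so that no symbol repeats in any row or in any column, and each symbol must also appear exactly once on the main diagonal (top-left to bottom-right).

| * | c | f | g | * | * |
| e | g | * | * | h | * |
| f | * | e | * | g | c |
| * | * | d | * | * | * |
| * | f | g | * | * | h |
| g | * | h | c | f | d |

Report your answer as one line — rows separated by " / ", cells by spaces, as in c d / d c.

h c f g d e / e g c d h f / f d e h g c / c h d f e g / d f g e c h / g e h c f d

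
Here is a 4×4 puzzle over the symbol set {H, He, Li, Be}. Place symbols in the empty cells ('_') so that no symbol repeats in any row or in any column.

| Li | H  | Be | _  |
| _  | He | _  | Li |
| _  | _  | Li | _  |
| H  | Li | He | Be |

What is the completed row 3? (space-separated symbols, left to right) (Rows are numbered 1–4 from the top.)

(r1,c4) = He
(r2,c1) = Be
(r2,c3) = H
(r3,c1) = He
(r3,c2) = Be
(r3,c4) = H

He Be Li H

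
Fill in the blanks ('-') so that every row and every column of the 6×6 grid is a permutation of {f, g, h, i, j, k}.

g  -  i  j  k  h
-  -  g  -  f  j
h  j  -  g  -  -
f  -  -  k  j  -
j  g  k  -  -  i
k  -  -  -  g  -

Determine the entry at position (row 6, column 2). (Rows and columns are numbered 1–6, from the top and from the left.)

Cell (r1,c2): row 1 has {g,h,i,j,k}; column 2 has {g,j} → f.
Cell (r2,c1): row 2 has {f,g,j}; column 1 has {f,g,h,j,k} → i.
Cell (r2,c4): row 2 has {f,g,i,j}; column 4 has {g,j,k} → h.
Cell (r3,c3): row 3 has {g,h,j}; column 3 has {g,i,k} → f.
Cell (r3,c5): row 3 has {f,g,h,j}; column 5 has {f,g,j,k} → i.
Cell (r3,c6): row 3 has {f,g,h,i,j}; column 6 has {h,i,j} → k.
Cell (r4,c3): row 4 has {f,j,k}; column 3 has {f,g,i,k} → h.
Cell (r4,c6): row 4 has {f,h,j,k}; column 6 has {h,i,j,k} → g.
Cell (r5,c4): row 5 has {g,i,j,k}; column 4 has {g,h,j,k} → f.
Cell (r5,c5): row 5 has {f,g,i,j,k}; column 5 has {f,g,i,j,k} → h.
Cell (r6,c3): row 6 has {g,k}; column 3 has {f,g,h,i,k} → j.
Cell (r6,c4): row 6 has {g,j,k}; column 4 has {f,g,h,j,k} → i.
Cell (r6,c6): row 6 has {g,i,j,k}; column 6 has {g,h,i,j,k} → f.
Cell (r2,c2): row 2 has {f,g,h,i,j}; column 2 has {f,g,j} → k.
Cell (r4,c2): row 4 has {f,g,h,j,k}; column 2 has {f,g,j,k} → i.
Cell (r6,c2): row 6 has {f,g,i,j,k}; column 2 has {f,g,i,j,k} → h.

h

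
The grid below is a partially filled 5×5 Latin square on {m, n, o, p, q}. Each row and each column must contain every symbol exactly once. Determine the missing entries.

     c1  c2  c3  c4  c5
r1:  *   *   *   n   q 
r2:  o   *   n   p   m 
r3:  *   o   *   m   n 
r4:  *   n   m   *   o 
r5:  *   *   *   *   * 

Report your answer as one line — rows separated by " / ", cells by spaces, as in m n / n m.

m p o n q / o q n p m / q o p m n / p n m q o / n m q o p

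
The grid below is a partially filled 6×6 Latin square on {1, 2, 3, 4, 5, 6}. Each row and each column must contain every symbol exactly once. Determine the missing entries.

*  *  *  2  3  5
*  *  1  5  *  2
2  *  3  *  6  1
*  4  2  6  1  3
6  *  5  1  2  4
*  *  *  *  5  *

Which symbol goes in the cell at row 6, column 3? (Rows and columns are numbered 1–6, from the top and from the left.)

4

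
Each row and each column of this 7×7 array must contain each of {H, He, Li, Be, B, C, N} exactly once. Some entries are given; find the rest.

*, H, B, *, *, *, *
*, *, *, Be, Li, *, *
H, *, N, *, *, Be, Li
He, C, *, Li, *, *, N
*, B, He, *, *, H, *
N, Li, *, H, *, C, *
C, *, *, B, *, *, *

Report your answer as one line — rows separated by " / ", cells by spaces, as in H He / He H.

Be H B He N Li C / B N C Be Li He H / H He N C B Be Li / He C H Li Be B N / Li B He N C H Be / N Li Be H He C B / C Be Li B H N He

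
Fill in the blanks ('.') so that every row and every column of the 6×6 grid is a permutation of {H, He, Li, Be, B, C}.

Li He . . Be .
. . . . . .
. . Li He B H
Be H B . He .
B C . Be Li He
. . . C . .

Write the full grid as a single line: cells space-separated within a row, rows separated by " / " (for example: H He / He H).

Li He C H Be B / H Li He B C Be / C Be Li He B H / Be H B Li He C / B C H Be Li He / He B Be C H Li

(r3,c1) = C
(r3,c2) = Be
(r4,c4) = Li
(r4,c6) = C
(r5,c3) = H
(r6,c5) = H
(r1,c3) = C
(r1,c6) = B
(r2,c5) = C
(r6,c1) = He
(r6,c3) = Be
(r6,c6) = Li
(r1,c4) = H
(r2,c1) = H
(r2,c3) = He
(r2,c4) = B
(r2,c6) = Be
(r6,c2) = B
(r2,c2) = Li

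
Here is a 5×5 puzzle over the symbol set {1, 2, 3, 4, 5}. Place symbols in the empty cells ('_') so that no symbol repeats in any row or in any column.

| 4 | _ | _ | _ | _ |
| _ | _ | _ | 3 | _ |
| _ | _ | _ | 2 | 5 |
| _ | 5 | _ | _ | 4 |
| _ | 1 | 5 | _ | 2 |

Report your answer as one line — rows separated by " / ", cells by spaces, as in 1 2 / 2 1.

(r2,c5) = 1
(r4,c4) = 1
(r5,c1) = 3
(r5,c4) = 4
(r1,c4) = 5
(r1,c5) = 3
(r3,c1) = 1
(r4,c1) = 2
(r4,c3) = 3
(r1,c2) = 2
(r1,c3) = 1
(r2,c1) = 5
(r2,c2) = 4
(r2,c3) = 2
(r3,c2) = 3
(r3,c3) = 4

4 2 1 5 3 / 5 4 2 3 1 / 1 3 4 2 5 / 2 5 3 1 4 / 3 1 5 4 2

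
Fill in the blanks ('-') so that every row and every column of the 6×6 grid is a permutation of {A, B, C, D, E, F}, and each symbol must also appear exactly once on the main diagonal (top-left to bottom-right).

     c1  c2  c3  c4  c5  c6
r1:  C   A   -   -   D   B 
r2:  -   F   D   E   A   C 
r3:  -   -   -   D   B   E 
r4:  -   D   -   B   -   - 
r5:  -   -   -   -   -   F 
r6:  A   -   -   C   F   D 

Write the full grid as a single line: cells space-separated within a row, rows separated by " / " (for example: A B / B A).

C A E F D B / B F D E A C / F C A D B E / E D F B C A / D B C A E F / A E B C F D

(r1,c4) = F
(r2,c1) = B
(r3,c1) = F
(r3,c2) = C
(r3,c3) = A
(r4,c1) = E
(r4,c5) = C
(r4,c6) = A
(r5,c1) = D
(r5,c4) = A
(r5,c5) = E
(r1,c3) = E
(r4,c3) = F
(r5,c2) = B
(r5,c3) = C
(r6,c2) = E
(r6,c3) = B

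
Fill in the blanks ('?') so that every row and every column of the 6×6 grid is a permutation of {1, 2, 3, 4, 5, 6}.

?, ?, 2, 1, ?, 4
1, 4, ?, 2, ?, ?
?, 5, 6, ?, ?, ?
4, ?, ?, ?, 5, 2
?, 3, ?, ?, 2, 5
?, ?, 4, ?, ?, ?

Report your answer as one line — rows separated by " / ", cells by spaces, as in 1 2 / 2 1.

(r1,c2) = 6
(r1,c5) = 3
(r2,c5) = 6
(r2,c6) = 3
(r3,c6) = 1
(r4,c2) = 1
(r4,c3) = 3
(r4,c4) = 6
(r5,c1) = 6
(r5,c3) = 1
(r5,c4) = 4
(r6,c2) = 2
(r6,c5) = 1
(r6,c6) = 6
(r1,c1) = 5
(r2,c3) = 5
(r3,c4) = 3
(r3,c5) = 4
(r6,c1) = 3
(r6,c4) = 5
(r3,c1) = 2

5 6 2 1 3 4 / 1 4 5 2 6 3 / 2 5 6 3 4 1 / 4 1 3 6 5 2 / 6 3 1 4 2 5 / 3 2 4 5 1 6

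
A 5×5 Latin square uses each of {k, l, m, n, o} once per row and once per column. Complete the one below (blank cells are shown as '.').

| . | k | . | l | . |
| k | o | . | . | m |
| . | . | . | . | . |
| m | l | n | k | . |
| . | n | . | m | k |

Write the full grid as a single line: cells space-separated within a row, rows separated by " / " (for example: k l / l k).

At row 2, column 3: row 2 has {k,m,o}; column 3 has {n}; that leaves l.
At row 2, column 4: row 2 has {k,l,m,o}; column 4 has {k,l,m}; that leaves n.
At row 3, column 2: row 3 is empty so far; column 2 has {k,l,n,o}; that leaves m.
At row 3, column 4: row 3 has {m}; column 4 has {k,l,m,n}; that leaves o.
At row 4, column 5: row 4 has {k,l,m,n}; column 5 has {k,m}; that leaves o.
At row 5, column 3: row 5 has {k,m,n}; column 3 has {l,n}; that leaves o.
At row 1, column 3: row 1 has {k,l}; column 3 has {l,n,o}; that leaves m.
At row 1, column 5: row 1 has {k,l,m}; column 5 has {k,m,o}; that leaves n.
At row 3, column 3: row 3 has {m,o}; column 3 has {l,m,n,o}; that leaves k.
At row 3, column 5: row 3 has {k,m,o}; column 5 has {k,m,n,o}; that leaves l.
At row 5, column 1: row 5 has {k,m,n,o}; column 1 has {k,m}; that leaves l.
At row 1, column 1: row 1 has {k,l,m,n}; column 1 has {k,l,m}; that leaves o.
At row 3, column 1: row 3 has {k,l,m,o}; column 1 has {k,l,m,o}; that leaves n.

o k m l n / k o l n m / n m k o l / m l n k o / l n o m k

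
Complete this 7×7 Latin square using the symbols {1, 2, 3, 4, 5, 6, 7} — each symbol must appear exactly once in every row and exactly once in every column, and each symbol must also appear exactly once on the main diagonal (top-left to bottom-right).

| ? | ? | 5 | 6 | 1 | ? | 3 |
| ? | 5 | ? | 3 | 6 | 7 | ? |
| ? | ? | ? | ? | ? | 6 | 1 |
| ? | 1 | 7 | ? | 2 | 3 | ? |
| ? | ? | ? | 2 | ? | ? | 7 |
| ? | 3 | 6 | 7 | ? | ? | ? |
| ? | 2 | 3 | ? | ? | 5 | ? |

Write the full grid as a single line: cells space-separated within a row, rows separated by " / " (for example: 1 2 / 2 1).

7 4 5 6 1 2 3 / 1 5 4 3 6 7 2 / 3 7 2 5 4 6 1 / 6 1 7 4 2 3 5 / 5 6 1 2 3 4 7 / 2 3 6 7 5 1 4 / 4 2 3 1 7 5 6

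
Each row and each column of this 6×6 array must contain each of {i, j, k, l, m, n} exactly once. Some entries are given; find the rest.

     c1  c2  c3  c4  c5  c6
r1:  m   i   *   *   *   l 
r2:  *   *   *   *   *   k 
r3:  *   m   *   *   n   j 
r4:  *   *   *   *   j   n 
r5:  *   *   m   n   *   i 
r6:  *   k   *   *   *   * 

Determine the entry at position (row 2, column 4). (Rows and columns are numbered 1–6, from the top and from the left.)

i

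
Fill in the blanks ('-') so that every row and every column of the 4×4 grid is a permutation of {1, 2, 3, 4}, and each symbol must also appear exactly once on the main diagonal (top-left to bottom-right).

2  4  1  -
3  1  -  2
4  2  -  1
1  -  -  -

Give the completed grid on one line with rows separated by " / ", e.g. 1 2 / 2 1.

2 4 1 3 / 3 1 4 2 / 4 2 3 1 / 1 3 2 4

(r1,c4): row 1 has {1,2,4}; column 4 has {1,2}, so it must be 3.
(r2,c3): row 2 has {1,2,3}; column 3 has {1}, so it must be 4.
(r3,c3): row 3 has {1,2,4}; column 3 has {1,4}; the diagonal has {1,2}, so it must be 3.
(r4,c2): row 4 has {1}; column 2 has {1,2,4}, so it must be 3.
(r4,c3): row 4 has {1,3}; column 3 has {1,3,4}, so it must be 2.
(r4,c4): row 4 has {1,2,3}; column 4 has {1,2,3}; the diagonal has {1,2,3}, so it must be 4.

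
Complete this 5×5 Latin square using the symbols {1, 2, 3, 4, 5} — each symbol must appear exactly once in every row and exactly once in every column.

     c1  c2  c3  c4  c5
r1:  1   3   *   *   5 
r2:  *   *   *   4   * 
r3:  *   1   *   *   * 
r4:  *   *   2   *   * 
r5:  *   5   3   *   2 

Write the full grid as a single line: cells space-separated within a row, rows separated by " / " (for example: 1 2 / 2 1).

1 3 4 2 5 / 5 2 1 4 3 / 2 1 5 3 4 / 3 4 2 5 1 / 4 5 3 1 2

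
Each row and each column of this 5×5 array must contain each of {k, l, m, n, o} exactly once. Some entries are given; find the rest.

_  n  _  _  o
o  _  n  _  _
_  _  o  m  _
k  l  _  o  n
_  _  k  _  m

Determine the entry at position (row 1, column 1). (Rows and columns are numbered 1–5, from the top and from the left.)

m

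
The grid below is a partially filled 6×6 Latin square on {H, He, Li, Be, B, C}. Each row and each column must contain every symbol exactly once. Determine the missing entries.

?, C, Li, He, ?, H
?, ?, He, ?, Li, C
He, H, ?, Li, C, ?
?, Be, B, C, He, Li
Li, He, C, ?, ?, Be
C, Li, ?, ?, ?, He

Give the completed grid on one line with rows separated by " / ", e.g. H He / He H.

B C Li He Be H / Be B He H Li C / He H Be Li C B / H Be B C He Li / Li He C B H Be / C Li H Be B He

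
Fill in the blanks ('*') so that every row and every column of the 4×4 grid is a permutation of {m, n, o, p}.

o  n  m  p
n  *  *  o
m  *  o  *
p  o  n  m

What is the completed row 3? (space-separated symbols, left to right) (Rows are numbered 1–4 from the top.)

m p o n

(r2,c3): row 2 has {n,o}; column 3 has {m,n,o}, so it must be p.
(r3,c2): row 3 has {m,o}; column 2 has {n,o}, so it must be p.
(r3,c4): row 3 has {m,o,p}; column 4 has {m,o,p}, so it must be n.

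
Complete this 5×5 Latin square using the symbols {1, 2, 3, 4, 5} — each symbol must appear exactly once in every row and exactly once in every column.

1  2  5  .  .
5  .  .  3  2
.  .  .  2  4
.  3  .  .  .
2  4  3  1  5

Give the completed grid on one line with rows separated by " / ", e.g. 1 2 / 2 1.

row 1 has {1,2,5}; column 4 has {1,2,3} — only 4 is left for (r1,c4).
row 1 has {1,2,4,5}; column 5 has {2,4,5} — only 3 is left for (r1,c5).
row 2 has {2,3,5}; column 2 has {2,3,4} — only 1 is left for (r2,c2).
row 2 has {1,2,3,5}; column 3 has {3,5} — only 4 is left for (r2,c3).
row 3 has {2,4}; column 1 has {1,2,5} — only 3 is left for (r3,c1).
row 3 has {2,3,4}; column 2 has {1,2,3,4} — only 5 is left for (r3,c2).
row 3 has {2,3,4,5}; column 3 has {3,4,5} — only 1 is left for (r3,c3).
row 4 has {3}; column 1 has {1,2,3,5} — only 4 is left for (r4,c1).
row 4 has {3,4}; column 3 has {1,3,4,5} — only 2 is left for (r4,c3).
row 4 has {2,3,4}; column 4 has {1,2,3,4} — only 5 is left for (r4,c4).
row 4 has {2,3,4,5}; column 5 has {2,3,4,5} — only 1 is left for (r4,c5).

1 2 5 4 3 / 5 1 4 3 2 / 3 5 1 2 4 / 4 3 2 5 1 / 2 4 3 1 5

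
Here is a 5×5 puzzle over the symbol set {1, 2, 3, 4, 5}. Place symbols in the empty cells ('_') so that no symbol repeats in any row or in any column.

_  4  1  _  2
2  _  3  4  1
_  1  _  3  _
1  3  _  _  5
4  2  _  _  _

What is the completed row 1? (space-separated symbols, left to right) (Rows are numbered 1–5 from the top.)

3 4 1 5 2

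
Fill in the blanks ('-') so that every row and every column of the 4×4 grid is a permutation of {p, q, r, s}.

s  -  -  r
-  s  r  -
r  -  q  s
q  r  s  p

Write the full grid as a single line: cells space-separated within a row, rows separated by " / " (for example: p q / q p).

(r1,c3) = p
(r2,c1) = p
(r2,c4) = q
(r3,c2) = p
(r1,c2) = q

s q p r / p s r q / r p q s / q r s p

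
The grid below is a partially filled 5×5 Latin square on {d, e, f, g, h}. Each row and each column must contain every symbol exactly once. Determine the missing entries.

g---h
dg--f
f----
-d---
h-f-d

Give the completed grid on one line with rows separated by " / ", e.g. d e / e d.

(r4,c1): row 4 has {d}; column 1 has {d,f,g,h}, so it must be e.
(r4,c5): row 4 has {d,e}; column 5 has {d,f,h}, so it must be g.
(r5,c2): row 5 has {d,f,h}; column 2 has {d,g}, so it must be e.
(r5,c4): row 5 has {d,e,f,h}; column 4 is empty so far, so it must be g.
(r1,c2): row 1 has {g,h}; column 2 has {d,e,g}, so it must be f.
(r3,c2): row 3 has {f}; column 2 has {d,e,f,g}, so it must be h.
(r3,c5): row 3 has {f,h}; column 5 has {d,f,g,h}, so it must be e.
(r4,c3): row 4 has {d,e,g}; column 3 has {f}, so it must be h.
(r4,c4): row 4 has {d,e,g,h}; column 4 has {g}, so it must be f.
(r2,c3): row 2 has {d,f,g}; column 3 has {f,h}, so it must be e.
(r2,c4): row 2 has {d,e,f,g}; column 4 has {f,g}, so it must be h.
(r3,c4): row 3 has {e,f,h}; column 4 has {f,g,h}, so it must be d.
(r1,c3): row 1 has {f,g,h}; column 3 has {e,f,h}, so it must be d.
(r1,c4): row 1 has {d,f,g,h}; column 4 has {d,f,g,h}, so it must be e.
(r3,c3): row 3 has {d,e,f,h}; column 3 has {d,e,f,h}, so it must be g.

g f d e h / d g e h f / f h g d e / e d h f g / h e f g d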